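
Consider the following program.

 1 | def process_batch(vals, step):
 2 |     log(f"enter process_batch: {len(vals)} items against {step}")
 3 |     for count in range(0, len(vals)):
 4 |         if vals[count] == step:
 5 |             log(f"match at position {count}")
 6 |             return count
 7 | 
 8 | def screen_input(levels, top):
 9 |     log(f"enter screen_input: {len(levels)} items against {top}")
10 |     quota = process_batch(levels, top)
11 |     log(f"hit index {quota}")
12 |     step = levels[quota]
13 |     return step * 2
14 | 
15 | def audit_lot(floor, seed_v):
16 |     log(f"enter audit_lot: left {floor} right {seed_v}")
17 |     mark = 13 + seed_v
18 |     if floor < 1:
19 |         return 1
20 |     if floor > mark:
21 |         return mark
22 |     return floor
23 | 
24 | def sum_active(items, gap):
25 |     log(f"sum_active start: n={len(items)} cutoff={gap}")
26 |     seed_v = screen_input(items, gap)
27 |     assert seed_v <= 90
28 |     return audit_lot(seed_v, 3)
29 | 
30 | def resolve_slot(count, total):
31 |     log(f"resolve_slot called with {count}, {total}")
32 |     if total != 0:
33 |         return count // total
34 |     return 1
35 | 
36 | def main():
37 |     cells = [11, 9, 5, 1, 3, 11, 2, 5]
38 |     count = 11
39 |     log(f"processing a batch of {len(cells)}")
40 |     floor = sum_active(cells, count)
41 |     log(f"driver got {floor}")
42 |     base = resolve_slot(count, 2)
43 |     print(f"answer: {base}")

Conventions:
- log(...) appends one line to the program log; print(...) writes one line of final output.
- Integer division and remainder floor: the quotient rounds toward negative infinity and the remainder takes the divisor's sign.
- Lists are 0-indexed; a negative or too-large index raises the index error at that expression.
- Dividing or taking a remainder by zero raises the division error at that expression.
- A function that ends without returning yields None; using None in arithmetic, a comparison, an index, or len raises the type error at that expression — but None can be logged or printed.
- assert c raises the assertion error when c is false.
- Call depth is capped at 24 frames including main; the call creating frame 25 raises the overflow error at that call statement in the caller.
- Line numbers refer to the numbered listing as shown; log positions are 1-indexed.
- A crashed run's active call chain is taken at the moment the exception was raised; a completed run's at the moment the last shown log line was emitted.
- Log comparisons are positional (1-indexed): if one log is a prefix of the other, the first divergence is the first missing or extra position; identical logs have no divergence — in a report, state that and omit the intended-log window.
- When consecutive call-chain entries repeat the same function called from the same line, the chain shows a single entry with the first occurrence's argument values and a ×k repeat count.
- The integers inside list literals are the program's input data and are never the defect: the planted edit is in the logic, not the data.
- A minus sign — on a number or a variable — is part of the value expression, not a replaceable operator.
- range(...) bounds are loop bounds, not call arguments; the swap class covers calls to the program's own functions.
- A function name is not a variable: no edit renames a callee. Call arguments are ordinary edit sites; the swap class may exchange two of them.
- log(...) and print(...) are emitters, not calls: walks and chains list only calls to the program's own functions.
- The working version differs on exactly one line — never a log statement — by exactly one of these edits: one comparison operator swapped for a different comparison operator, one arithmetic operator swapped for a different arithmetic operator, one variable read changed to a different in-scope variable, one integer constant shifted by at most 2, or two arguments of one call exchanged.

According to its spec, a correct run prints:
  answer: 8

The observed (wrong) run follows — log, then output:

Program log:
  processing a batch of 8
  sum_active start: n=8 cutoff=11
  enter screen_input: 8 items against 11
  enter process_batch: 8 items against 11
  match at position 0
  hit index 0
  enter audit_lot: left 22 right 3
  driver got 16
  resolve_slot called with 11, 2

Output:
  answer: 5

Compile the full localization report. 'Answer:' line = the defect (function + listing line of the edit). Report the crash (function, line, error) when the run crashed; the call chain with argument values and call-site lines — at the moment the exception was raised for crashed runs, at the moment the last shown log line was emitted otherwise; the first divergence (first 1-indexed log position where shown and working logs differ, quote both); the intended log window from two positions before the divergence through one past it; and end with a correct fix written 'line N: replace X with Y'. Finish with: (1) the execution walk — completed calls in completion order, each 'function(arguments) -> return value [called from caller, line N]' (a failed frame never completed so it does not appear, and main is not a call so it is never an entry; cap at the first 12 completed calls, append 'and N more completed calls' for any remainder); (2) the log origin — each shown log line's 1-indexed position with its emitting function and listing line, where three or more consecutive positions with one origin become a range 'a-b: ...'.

Answer: the defect is in main at line 42.
The tell: Position 9 is the first bad log line: 'resolve_slot called with 11, 2' should read 'resolve_slot called with 16, 2'.
Call chain: main -> resolve_slot(11, 2) (called at line 42).
First divergence: position 9 — shown 'resolve_slot called with 11, 2', intended 'resolve_slot called with 16, 2'.
Intended log window:
  7: enter audit_lot: left 22 right 3
  8: driver got 16
  9: resolve_slot called with 16, 2
Execution walk:
  process_batch([11, 9, 5, 1, 3, 11, 2, 5], 11) -> 0  [called from screen_input, line 10]
  screen_input([11, 9, 5, 1, 3, 11, 2, 5], 11) -> 22  [called from sum_active, line 26]
  audit_lot(22, 3) -> 16  [called from sum_active, line 28]
  sum_active([11, 9, 5, 1, 3, 11, 2, 5], 11) -> 16  [called from main, line 40]
  resolve_slot(11, 2) -> 5  [called from main, line 42]
Log line origins:
  1: logged in main at line 39
  2: logged in sum_active at line 25
  3: logged in screen_input at line 9
  4: logged in process_batch at line 2
  5: logged in process_batch at line 5
  6: logged in screen_input at line 11
  7: logged in audit_lot at line 16
  8: logged in main at line 41
  9: logged in resolve_slot at line 31
A correct fix: line 42: replace `count` with `floor`.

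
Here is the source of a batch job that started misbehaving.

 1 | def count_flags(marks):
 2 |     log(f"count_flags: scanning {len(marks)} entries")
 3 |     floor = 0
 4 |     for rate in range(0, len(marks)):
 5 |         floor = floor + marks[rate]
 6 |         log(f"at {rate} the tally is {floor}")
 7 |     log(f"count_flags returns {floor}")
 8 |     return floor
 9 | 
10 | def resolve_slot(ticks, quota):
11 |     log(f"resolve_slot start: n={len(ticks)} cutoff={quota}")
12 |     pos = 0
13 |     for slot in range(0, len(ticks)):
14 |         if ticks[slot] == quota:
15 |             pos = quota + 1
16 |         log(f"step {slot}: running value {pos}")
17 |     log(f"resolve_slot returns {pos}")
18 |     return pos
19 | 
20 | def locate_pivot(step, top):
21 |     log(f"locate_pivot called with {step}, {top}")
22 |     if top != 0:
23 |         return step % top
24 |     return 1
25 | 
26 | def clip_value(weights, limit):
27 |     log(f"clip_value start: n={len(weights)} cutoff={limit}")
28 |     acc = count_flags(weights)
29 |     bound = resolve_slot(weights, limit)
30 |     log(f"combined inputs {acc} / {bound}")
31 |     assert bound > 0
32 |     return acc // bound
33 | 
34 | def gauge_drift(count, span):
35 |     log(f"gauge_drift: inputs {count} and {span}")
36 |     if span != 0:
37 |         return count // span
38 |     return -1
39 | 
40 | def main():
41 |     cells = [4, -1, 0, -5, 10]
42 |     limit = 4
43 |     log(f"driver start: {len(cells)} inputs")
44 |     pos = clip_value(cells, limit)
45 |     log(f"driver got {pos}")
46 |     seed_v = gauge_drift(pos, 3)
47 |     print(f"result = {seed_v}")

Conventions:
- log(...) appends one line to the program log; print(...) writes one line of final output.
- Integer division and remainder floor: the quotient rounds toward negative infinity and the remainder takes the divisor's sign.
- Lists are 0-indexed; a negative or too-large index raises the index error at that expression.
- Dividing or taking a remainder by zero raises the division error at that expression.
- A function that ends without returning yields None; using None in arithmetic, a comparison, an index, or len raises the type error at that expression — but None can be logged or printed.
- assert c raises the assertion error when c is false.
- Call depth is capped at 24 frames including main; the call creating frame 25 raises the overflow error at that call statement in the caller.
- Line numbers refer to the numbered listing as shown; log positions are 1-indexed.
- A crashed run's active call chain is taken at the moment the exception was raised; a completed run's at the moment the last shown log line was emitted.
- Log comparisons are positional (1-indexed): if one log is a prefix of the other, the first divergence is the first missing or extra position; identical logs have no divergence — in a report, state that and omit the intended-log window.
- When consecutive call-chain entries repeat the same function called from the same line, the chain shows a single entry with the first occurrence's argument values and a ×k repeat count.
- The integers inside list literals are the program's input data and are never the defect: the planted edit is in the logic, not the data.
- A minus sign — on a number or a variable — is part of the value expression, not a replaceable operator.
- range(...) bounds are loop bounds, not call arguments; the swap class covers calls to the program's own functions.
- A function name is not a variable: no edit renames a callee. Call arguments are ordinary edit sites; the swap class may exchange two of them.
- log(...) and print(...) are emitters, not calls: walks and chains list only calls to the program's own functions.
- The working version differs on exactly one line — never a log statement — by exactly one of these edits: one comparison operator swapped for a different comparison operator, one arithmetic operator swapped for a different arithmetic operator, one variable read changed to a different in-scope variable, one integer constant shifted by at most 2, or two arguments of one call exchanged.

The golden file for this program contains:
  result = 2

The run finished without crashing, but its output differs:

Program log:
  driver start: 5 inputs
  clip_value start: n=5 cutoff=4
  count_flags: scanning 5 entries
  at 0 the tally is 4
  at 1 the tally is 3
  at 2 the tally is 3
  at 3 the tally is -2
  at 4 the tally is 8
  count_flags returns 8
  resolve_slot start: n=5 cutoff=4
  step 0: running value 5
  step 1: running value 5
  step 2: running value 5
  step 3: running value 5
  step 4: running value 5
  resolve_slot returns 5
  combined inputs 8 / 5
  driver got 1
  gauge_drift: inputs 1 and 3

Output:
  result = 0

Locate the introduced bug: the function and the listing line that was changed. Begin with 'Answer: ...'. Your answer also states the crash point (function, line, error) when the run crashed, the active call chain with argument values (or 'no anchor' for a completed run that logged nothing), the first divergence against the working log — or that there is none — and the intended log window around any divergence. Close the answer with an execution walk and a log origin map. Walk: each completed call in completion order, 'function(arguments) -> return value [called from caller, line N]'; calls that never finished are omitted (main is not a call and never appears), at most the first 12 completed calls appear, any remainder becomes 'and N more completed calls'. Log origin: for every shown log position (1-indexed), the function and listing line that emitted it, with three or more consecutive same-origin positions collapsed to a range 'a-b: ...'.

Answer: the defect is in resolve_slot at line 15.
The tell: Log line 11 is where behavior first shows: 'step 0: running value 5' appears instead of 'step 0: running value 1'.
Call chain: main -> gauge_drift(1, 3) (called at line 46).
First divergence: position 11; shown 'step 0: running value 5' vs intended 'step 0: running value 1'.
Intended log window:
  9: count_flags returns 8
  10: resolve_slot start: n=5 cutoff=4
  11: step 0: running value 1
  12: step 1: running value 1
Execution walk:
  count_flags([4, -1, 0, -5, 10]) -> 8  [called from clip_value, line 28]
  resolve_slot([4, -1, 0, -5, 10], 4) -> 5  [called from clip_value, line 29]
  clip_value([4, -1, 0, -5, 10], 4) -> 1  [called from main, line 44]
  gauge_drift(1, 3) -> 0  [called from main, line 46]
Log origin:
  1 — main, line 43
  2 — clip_value, line 27
  3 — count_flags, line 2
  4-8 — count_flags, line 6
  9 — count_flags, line 7
  10 — resolve_slot, line 11
  11-15 — resolve_slot, line 16
  16 — resolve_slot, line 17
  17 — clip_value, line 30
  18 — main, line 45
  19 — gauge_drift, line 35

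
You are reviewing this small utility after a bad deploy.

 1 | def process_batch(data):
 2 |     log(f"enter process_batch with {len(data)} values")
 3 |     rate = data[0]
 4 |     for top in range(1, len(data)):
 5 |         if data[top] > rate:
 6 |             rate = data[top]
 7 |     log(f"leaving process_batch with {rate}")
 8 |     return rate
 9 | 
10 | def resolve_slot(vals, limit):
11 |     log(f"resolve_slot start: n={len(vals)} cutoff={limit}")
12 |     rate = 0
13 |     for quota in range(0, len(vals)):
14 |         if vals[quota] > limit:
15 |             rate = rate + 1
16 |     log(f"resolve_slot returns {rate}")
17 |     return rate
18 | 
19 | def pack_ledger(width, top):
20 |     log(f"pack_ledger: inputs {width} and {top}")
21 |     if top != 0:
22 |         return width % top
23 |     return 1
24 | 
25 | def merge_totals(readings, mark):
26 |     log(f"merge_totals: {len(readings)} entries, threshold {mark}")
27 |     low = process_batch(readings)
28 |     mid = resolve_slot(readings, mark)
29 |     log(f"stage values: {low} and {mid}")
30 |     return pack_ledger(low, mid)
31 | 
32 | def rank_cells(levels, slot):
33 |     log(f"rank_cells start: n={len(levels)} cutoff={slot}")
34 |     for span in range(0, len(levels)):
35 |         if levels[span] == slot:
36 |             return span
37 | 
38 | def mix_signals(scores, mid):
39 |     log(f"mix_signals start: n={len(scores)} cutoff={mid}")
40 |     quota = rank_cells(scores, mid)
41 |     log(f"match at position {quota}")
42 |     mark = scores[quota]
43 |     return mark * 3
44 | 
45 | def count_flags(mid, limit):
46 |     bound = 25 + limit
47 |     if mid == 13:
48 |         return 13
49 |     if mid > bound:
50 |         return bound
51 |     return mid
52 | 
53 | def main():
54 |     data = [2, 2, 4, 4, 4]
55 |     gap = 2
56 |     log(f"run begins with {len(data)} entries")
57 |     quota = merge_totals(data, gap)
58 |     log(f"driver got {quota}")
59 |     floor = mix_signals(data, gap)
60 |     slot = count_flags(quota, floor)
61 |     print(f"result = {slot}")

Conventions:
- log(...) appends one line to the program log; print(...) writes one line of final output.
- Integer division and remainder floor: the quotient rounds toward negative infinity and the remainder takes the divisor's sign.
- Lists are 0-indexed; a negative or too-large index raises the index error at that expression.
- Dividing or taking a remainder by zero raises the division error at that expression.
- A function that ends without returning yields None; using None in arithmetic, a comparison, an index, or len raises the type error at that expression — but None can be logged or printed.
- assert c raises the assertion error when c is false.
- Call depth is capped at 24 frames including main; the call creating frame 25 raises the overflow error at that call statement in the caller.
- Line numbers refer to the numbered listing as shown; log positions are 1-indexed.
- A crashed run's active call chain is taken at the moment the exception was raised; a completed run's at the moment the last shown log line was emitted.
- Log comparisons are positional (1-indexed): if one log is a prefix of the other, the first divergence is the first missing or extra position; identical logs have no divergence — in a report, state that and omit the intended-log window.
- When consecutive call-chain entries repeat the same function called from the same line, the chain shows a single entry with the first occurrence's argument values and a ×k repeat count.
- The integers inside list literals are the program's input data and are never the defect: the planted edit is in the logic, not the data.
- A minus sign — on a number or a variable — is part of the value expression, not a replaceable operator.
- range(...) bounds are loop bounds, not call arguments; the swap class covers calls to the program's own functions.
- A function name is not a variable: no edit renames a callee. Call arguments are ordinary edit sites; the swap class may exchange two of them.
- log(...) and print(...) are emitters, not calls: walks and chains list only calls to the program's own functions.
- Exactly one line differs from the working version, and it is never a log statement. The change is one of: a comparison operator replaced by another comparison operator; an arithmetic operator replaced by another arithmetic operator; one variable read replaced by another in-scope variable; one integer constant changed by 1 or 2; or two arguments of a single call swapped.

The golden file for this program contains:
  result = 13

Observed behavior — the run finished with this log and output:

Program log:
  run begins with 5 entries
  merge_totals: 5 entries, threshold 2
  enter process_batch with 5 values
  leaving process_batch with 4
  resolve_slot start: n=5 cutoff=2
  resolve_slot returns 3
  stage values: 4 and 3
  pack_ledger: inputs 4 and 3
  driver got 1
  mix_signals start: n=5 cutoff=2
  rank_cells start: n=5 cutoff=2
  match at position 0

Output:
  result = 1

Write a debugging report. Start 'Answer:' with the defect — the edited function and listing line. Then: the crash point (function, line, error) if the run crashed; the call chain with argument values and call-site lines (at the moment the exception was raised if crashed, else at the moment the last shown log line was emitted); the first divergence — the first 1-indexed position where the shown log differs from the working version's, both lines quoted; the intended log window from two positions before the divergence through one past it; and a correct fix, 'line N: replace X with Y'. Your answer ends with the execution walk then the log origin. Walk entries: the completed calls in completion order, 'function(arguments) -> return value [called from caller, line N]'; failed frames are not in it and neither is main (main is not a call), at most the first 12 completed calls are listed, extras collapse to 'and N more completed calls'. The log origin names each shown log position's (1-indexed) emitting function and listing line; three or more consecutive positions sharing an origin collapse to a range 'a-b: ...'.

Answer: the defect is in count_flags at line 47.
Key fact: Nothing in the log betrays the bug — only the output does.
Call chain: main -> mix_signals([2, 2, 4, 4, 4], 2) (called at line 59).
First divergence: none — the logs agree in full.
Execution walk:
  process_batch([2, 2, 4, 4, 4]) -> 4  [called from merge_totals, line 27]
  resolve_slot([2, 2, 4, 4, 4], 2) -> 3  [called from merge_totals, line 28]
  pack_ledger(4, 3) -> 1  [called from merge_totals, line 30]
  merge_totals([2, 2, 4, 4, 4], 2) -> 1  [called from main, line 57]
  rank_cells([2, 2, 4, 4, 4], 2) -> 0  [called from mix_signals, line 40]
  mix_signals([2, 2, 4, 4, 4], 2) -> 6  [called from main, line 59]
  count_flags(1, 6) -> 1  [called from main, line 60]
Origin of each log line:
  1: logged in main at line 56
  2: logged in merge_totals at line 26
  3: logged in process_batch at line 2
  4: logged in process_batch at line 7
  5: logged in resolve_slot at line 11
  6: logged in resolve_slot at line 16
  7: logged in merge_totals at line 29
  8: logged in pack_ledger at line 20
  9: logged in main at line 58
  10: logged in mix_signals at line 39
  11: logged in rank_cells at line 33
  12: logged in mix_signals at line 41
A correct fix: line 47: replace `==` with `<`.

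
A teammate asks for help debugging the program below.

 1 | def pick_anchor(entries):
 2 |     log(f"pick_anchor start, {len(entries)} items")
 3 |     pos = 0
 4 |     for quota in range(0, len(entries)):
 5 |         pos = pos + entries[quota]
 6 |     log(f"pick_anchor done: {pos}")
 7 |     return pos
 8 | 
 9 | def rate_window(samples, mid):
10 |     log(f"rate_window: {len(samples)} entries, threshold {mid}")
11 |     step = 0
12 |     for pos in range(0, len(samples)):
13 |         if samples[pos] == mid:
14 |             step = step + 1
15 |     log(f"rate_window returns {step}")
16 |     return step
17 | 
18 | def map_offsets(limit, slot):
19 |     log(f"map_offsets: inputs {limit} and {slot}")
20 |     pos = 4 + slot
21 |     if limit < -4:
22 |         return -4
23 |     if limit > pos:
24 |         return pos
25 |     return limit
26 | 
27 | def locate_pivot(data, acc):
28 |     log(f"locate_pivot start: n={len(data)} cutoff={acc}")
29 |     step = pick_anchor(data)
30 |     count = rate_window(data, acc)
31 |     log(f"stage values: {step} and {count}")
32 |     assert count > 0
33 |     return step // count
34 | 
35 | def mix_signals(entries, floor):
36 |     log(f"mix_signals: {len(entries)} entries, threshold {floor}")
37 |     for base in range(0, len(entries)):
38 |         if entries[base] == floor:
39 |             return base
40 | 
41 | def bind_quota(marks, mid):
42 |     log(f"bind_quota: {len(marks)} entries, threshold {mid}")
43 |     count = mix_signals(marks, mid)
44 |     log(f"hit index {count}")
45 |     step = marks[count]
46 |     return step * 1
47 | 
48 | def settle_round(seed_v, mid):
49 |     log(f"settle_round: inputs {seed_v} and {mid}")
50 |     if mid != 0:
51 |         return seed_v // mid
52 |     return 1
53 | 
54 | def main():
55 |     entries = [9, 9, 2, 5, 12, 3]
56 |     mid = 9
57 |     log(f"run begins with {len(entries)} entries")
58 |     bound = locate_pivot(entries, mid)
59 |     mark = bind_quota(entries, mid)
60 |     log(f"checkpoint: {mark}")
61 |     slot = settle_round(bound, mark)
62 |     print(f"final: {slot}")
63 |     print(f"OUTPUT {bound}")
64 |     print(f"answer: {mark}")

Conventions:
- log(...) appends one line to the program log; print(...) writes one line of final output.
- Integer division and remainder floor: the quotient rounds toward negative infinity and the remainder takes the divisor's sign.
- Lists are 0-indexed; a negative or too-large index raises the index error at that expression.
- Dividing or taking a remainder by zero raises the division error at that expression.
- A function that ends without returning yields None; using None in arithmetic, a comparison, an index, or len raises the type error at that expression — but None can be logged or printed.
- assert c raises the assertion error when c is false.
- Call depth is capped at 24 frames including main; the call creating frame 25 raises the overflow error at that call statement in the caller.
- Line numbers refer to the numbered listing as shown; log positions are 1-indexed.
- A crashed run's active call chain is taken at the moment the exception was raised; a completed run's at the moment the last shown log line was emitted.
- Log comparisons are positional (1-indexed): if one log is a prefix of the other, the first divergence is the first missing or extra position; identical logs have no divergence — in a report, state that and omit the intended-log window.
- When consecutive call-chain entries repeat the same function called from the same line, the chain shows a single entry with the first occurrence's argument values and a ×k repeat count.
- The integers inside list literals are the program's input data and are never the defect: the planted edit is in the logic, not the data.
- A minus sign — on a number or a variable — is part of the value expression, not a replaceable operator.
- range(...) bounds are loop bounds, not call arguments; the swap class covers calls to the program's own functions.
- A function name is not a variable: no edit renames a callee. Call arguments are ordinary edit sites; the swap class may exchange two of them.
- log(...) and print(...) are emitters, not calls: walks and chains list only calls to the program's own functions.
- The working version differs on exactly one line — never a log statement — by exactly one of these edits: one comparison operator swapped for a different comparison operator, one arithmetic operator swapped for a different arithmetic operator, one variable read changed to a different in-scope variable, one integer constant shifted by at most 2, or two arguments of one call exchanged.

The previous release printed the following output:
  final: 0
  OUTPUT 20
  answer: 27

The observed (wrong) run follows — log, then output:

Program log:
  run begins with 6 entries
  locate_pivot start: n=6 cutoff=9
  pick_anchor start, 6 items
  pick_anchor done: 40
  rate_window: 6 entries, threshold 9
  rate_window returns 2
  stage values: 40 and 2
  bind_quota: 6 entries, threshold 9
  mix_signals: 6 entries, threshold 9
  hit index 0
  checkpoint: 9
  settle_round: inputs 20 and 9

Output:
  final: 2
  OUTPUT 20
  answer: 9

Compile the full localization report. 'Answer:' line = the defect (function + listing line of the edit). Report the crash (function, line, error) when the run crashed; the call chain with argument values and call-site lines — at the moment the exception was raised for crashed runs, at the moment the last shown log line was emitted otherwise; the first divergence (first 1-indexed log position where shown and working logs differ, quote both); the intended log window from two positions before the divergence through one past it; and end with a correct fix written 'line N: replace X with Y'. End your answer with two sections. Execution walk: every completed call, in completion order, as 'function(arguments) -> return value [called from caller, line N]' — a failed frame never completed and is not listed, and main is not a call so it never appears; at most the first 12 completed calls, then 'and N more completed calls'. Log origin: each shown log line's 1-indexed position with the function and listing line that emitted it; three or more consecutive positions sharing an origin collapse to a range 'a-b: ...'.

Answer: the defect is in bind_quota at line 46.
Core observation: The log first diverges at position 11: the faulty run prints 'checkpoint: 9' where the working version prints 'checkpoint: 27'.
Call chain: main -> settle_round(20, 9) (called at line 61).
First divergence: at position 11 the run shows 'checkpoint: 9' where the working version logs 'checkpoint: 27'.
Intended log window:
  9: mix_signals: 6 entries, threshold 9
  10: hit index 0
  11: checkpoint: 27
  12: settle_round: inputs 20 and 27
Execution walk:
  pick_anchor([9, 9, 2, 5, 12, 3]) -> 40  [called from locate_pivot, line 29]
  rate_window([9, 9, 2, 5, 12, 3], 9) -> 2  [called from locate_pivot, line 30]
  locate_pivot([9, 9, 2, 5, 12, 3], 9) -> 20  [called from main, line 58]
  mix_signals([9, 9, 2, 5, 12, 3], 9) -> 0  [called from bind_quota, line 43]
  bind_quota([9, 9, 2, 5, 12, 3], 9) -> 9  [called from main, line 59]
  settle_round(20, 9) -> 2  [called from main, line 61]
Log origins:
  1: logged in main at line 57
  2: logged in locate_pivot at line 28
  3: logged in pick_anchor at line 2
  4: logged in pick_anchor at line 6
  5: logged in rate_window at line 10
  6: logged in rate_window at line 15
  7: logged in locate_pivot at line 31
  8: logged in bind_quota at line 42
  9: logged in mix_signals at line 36
  10: logged in bind_quota at line 44
  11: logged in main at line 60
  12: logged in settle_round at line 49
A correct fix: line 46: replace `1` with `3`.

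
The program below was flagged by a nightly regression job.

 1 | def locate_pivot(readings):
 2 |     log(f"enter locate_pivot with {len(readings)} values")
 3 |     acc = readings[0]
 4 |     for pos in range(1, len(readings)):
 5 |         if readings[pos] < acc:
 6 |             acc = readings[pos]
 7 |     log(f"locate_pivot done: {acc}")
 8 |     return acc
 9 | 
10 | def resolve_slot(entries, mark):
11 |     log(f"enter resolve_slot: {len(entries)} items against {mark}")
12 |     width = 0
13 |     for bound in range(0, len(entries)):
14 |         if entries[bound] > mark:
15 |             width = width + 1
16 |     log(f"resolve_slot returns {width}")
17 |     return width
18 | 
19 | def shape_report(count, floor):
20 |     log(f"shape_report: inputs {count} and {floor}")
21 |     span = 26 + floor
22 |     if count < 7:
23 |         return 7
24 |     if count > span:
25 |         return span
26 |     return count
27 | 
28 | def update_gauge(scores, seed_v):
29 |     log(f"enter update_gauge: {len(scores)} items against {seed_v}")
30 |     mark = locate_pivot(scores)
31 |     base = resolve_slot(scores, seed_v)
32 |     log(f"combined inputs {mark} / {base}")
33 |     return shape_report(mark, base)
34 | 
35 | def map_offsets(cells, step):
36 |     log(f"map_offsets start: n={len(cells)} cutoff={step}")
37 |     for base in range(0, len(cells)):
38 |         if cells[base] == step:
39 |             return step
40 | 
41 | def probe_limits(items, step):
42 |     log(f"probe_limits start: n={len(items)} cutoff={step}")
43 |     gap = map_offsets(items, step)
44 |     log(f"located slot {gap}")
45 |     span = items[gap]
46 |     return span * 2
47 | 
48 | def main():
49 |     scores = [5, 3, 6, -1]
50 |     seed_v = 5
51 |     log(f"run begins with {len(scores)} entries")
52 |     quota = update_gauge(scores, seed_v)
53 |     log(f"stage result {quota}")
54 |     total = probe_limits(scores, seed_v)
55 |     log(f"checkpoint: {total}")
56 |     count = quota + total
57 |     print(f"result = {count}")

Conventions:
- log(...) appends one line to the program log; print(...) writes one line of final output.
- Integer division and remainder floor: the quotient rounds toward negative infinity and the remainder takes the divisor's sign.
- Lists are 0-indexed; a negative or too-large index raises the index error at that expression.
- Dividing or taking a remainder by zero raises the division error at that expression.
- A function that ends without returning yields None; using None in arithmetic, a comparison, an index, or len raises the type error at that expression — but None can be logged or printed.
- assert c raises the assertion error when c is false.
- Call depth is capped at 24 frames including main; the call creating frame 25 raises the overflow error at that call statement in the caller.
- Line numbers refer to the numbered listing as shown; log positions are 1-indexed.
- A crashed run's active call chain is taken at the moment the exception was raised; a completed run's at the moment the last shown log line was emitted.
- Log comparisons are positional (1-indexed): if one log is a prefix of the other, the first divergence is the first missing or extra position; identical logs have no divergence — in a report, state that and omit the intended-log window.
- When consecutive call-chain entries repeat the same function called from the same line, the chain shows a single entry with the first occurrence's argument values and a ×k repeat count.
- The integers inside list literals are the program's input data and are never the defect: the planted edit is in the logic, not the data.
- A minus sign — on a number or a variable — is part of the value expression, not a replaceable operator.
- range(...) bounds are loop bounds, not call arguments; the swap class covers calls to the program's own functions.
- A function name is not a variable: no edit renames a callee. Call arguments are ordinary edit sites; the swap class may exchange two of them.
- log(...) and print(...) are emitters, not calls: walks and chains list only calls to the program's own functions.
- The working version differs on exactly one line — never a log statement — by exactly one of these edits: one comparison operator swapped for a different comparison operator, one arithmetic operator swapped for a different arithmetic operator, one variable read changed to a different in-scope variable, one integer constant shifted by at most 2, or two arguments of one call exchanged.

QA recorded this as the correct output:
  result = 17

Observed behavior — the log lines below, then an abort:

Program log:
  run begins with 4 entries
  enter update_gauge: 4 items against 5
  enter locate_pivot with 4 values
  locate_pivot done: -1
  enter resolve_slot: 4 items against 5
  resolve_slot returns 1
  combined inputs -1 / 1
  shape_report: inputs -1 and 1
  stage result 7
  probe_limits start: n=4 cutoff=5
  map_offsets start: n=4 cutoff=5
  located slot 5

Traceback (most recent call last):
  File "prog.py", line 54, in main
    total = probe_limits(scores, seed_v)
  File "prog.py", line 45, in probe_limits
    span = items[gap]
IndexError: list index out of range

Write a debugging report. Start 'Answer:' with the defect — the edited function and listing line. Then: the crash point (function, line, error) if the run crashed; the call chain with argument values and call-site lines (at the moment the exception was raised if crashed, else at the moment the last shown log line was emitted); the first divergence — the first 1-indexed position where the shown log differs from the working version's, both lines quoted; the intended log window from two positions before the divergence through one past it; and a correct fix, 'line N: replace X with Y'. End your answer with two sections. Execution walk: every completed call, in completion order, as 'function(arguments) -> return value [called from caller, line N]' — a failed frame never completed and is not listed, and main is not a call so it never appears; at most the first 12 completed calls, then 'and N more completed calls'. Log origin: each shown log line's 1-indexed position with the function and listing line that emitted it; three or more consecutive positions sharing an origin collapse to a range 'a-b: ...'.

Answer: the defect is in map_offsets at line 39.
Core observation: Position 12 is the first bad log line: 'located slot 5' should read 'located slot 0'.
Crash: probe_limits, line 45, IndexError.
Call chain: main -> probe_limits([5, 3, 6, -1], 5) (called at line 54).
First divergence: at position 12 the run shows 'located slot 5' where the working version logs 'located slot 0'.
Intended log window:
  10: probe_limits start: n=4 cutoff=5
  11: map_offsets start: n=4 cutoff=5
  12: located slot 0
  13: checkpoint: 10
Execution walk:
  locate_pivot([5, 3, 6, -1]) -> -1  [called from update_gauge, line 30]
  resolve_slot([5, 3, 6, -1], 5) -> 1  [called from update_gauge, line 31]
  shape_report(-1, 1) -> 7  [called from update_gauge, line 33]
  update_gauge([5, 3, 6, -1], 5) -> 7  [called from main, line 52]
  map_offsets([5, 3, 6, -1], 5) -> 5  [called from probe_limits, line 43]
Log line origins:
  1: from main, line 51
  2: from update_gauge, line 29
  3: from locate_pivot, line 2
  4: from locate_pivot, line 7
  5: from resolve_slot, line 11
  6: from resolve_slot, line 16
  7: from update_gauge, line 32
  8: from shape_report, line 20
  9: from main, line 53
  10: from probe_limits, line 42
  11: from map_offsets, line 36
  12: from probe_limits, line 44
A correct fix: line 39: replace `step` with `base`.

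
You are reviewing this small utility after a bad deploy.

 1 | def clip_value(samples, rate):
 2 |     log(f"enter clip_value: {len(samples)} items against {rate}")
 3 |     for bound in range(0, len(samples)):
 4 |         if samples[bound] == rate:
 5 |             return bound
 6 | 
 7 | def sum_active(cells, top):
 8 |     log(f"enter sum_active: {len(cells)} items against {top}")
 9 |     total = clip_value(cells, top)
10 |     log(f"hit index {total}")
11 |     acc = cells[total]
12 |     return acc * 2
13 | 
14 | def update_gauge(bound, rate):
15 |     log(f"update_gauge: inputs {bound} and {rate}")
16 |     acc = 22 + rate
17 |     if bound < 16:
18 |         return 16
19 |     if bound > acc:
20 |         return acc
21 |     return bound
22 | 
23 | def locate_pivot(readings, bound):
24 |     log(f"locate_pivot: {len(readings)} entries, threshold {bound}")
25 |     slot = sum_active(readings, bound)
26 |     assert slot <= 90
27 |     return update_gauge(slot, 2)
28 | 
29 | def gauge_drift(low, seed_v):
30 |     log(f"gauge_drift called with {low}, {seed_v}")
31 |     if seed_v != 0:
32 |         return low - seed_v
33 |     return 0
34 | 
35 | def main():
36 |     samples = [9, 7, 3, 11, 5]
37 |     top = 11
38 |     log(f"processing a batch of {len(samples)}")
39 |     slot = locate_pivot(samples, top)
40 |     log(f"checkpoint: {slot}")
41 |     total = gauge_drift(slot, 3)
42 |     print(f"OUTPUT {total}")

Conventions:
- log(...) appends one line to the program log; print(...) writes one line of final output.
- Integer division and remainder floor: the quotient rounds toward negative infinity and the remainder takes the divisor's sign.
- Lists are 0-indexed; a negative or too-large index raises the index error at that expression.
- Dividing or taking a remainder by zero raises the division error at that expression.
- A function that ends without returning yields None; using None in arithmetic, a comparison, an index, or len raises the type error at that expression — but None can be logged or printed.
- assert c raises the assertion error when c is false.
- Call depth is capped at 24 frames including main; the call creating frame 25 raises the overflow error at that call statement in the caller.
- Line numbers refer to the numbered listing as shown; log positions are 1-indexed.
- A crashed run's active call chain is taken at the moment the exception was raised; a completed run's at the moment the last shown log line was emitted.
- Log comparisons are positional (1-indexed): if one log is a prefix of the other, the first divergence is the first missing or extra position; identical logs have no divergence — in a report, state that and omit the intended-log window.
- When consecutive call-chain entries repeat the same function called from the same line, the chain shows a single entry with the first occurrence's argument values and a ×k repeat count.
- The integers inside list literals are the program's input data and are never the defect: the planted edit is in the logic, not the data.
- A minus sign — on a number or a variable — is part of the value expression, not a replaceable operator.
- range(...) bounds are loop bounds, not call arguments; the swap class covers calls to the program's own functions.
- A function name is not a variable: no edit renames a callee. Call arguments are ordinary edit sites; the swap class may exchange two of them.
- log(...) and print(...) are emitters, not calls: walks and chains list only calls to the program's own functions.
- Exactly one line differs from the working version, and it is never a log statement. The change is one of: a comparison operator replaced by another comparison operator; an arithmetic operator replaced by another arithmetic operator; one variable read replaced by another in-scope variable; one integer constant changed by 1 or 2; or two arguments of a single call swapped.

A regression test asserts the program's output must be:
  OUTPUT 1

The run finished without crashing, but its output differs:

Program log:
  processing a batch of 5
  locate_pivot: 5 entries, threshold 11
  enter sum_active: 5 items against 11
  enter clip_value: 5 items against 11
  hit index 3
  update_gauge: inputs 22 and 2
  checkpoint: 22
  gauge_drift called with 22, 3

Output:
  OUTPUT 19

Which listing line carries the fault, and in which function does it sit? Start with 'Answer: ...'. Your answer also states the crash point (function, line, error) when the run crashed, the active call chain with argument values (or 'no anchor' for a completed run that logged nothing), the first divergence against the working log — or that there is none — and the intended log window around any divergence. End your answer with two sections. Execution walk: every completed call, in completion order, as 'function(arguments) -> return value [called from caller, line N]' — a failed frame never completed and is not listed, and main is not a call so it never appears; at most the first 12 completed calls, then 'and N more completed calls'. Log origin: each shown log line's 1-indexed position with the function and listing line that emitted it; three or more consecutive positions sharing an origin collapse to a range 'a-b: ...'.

Answer: the defect is in gauge_drift at line 32.
The tell: Nothing in the log betrays the bug — only the output does.
Call chain: main -> gauge_drift(22, 3) (called at line 41).
First divergence: none; the two logs match at every position.
Execution walk:
  clip_value([9, 7, 3, 11, 5], 11) -> 3  [called from sum_active, line 9]
  sum_active([9, 7, 3, 11, 5], 11) -> 22  [called from locate_pivot, line 25]
  update_gauge(22, 2) -> 22  [called from locate_pivot, line 27]
  locate_pivot([9, 7, 3, 11, 5], 11) -> 22  [called from main, line 39]
  gauge_drift(22, 3) -> 19  [called from main, line 41]
Log origin:
  1: from main, line 38
  2: from locate_pivot, line 24
  3: from sum_active, line 8
  4: from clip_value, line 2
  5: from sum_active, line 10
  6: from update_gauge, line 15
  7: from main, line 40
  8: from gauge_drift, line 30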